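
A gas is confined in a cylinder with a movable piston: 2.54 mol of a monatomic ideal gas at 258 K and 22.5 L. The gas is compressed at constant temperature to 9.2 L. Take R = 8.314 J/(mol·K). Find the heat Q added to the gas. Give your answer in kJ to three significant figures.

Isothermal ⇒ ΔU = 0, so Q = W = nRT ln(V₂/V₁).
Q = (2.54)(8.314)(258) ln(9.2/22.5) = 5448 × -0.8943 = -4873 J.

Q ≈ -4.87 kJ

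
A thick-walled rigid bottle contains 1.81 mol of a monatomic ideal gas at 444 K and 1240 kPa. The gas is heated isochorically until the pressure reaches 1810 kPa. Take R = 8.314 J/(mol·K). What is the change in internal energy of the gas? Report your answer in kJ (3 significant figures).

Constant volume ⇒ W = 0, so Q = ΔU = nCᵥΔT with Cᵥ = 3R/2 = 12.47 J/(mol·K).
At constant V, T₂/T₁ = P₂/P₁ ⇒ ΔT = T₁(P₂/P₁ − 1) = 444·(1810/1240 − 1) = 204.1 K.
ΔU = (1.81)(12.47)(204.1) = 4607 J.

ΔU ≈ 4.61 kJ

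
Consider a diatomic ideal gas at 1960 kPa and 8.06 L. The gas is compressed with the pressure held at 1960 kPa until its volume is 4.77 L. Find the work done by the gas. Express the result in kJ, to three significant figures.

W ≈ -6.45 kJ

Isobaric: W = P ΔV.
W = (1960 kPa)(4.77 − 8.06 L) = (1960)(-3.29) = -6448 J.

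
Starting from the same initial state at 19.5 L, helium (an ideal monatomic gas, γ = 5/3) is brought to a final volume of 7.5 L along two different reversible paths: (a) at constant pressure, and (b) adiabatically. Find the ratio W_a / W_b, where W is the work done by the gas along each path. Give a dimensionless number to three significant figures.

W_a / W_b ≈ 0.461

Path (a) isobaric: W = P₁(V₂ − V₁) → W_a/(P₁V₁) = -0.6154.
Path (b) adiabatic: W = P₁V₁(1 − (V₁/V₂)^(γ−1))/(γ−1) → W_b/(P₁V₁) = -1.336.
W_a / W_b = -0.6154 / -1.336 = 0.4605.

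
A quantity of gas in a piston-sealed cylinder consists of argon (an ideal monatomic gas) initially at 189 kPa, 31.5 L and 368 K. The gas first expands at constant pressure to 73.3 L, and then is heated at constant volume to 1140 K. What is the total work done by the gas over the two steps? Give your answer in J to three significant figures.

Step 1 (isobaric): W = PΔV = (189 kPa)(73.3 − 31.5 L) = 7900 J.
Step 2 (isochoric): W = 0 (constant volume).
W_total = 7900 + 0 = 7900 J.

W_total ≈ 7900 J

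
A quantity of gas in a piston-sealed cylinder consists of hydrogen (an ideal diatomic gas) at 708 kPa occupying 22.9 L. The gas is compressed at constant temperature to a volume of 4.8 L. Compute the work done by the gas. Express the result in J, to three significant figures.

W ≈ -25300 J

Isothermal: W = nRT ln(V₂/V₁) = P₁V₁ ln(V₂/V₁).
P₁V₁ = (708 kPa)(22.9 L) = 16213 J.
W = 16213 × ln(4.8/22.9) = 16213 × -1.563
W_by_gas = -25333 J.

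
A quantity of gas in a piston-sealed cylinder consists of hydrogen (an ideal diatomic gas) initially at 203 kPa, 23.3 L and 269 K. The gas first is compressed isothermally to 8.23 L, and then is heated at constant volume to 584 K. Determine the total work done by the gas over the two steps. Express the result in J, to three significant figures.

Step 1 (isothermal): W = P₁V₁ ln(V₂/V₁) = (4730) ln(8.23/23.3) = -4922 J.
Step 2 (isochoric): W = 0 (constant volume).
W_total = -4922 + 0 = -4922 J.

W_total ≈ -4920 J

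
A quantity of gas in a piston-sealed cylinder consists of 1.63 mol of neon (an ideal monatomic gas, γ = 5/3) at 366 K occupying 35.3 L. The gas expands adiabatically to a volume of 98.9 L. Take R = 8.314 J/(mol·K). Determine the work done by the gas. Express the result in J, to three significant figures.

Adiabatic: TV^(γ−1) = const with γ = 5/3.
T₂ = T₁ (V₁/V₂)^(γ−1) = 366 × (35.3/98.9)^0.667 = 366 × 0.5032 = 184.2 K.
W_by = nCᵥ(T₁ − T₂) = (1.63)(12.47)(366 − 184.2) = 3696 J.

W ≈ 3700 J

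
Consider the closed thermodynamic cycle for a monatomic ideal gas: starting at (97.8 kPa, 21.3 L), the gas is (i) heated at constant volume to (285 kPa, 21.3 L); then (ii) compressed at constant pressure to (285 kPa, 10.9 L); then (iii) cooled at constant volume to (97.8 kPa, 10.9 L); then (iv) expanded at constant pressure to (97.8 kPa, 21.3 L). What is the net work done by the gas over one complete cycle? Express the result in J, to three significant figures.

Constant-volume legs do no work.
W(ii) = (285)(10.9 − 21.3) = -2964 J; W(iv) = (97.8)(21.3 − 10.9) = 1017 J.
W_net = -2964 + 1017 = -1947 J (the counter-clockwise enclosed area).

W_net ≈ -1950 J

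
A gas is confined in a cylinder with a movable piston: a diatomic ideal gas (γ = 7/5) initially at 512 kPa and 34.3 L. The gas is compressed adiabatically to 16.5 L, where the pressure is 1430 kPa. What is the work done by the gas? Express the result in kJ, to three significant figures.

W ≈ -15.1 kJ

Adiabatic: W = (P₁V₁ − P₂V₂)/(γ − 1) with γ = 7/5.
P₁V₁ = 17562 J, P₂V₂ = 23595 J.
W = (17562 − 23595) / 0.4 = -15084 J.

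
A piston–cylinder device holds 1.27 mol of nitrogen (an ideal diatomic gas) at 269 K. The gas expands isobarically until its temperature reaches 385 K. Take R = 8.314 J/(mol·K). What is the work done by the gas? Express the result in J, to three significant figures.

W ≈ 1220 J

Isobaric: W = P ΔV = nR ΔT.
W = (1.27)(8.314)(385 − 269) = 1225 J.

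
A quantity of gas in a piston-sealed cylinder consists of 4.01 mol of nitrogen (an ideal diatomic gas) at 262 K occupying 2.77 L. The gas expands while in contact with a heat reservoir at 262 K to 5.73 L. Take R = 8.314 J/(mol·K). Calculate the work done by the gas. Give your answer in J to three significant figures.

Isothermal: W = nRT ln(V₂/V₁).
W = (4.01)(8.314)(262) × ln(5.73/2.77)
  = 8735 × 0.7269
W_by_gas = 6349 J.

W ≈ 6350 J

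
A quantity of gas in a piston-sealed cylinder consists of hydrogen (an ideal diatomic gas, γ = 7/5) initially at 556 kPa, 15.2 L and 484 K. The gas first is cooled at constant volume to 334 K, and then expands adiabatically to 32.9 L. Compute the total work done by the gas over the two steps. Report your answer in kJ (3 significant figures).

Step 1 (isochoric): W = 0 (constant volume).
After step 1: P = 383.7 kPa (V unchanged).
Step 2 (adiabatic): W = (P₁V₁ − P₂V₂)/(γ−1) = (5832 − 4282)/0.4 = 3874 J.
W_total = 0 + 3874 = 3874 J.

W_total ≈ 3.87 kJ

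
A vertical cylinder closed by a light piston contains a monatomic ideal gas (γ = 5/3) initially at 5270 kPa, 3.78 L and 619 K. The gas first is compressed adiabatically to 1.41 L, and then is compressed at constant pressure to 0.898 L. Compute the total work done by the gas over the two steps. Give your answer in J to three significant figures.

Step 1 (adiabatic): W = (P₁V₁ − P₂V₂)/(γ−1) = (19921 − 38443)/0.667 = -27784 J.
After step 1: P = 27265 kPa, V = 1.41 L, T = 1195 K.
Step 2 (isobaric): W = PΔV = (27265 kPa)(0.898 − 1.41 L) = -13959 J.
W_total = -27784 − 13959 = -41743 J.

W_total ≈ -41700 J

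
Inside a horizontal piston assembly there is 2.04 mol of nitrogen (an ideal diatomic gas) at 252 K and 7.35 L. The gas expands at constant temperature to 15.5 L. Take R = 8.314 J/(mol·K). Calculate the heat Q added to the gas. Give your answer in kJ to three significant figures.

Q ≈ 3.19 kJ

Isothermal ⇒ ΔU = 0, so Q = W = nRT ln(V₂/V₁).
Q = (2.04)(8.314)(252) ln(15.5/7.35) = 4274 × 0.7461 = 3189 J.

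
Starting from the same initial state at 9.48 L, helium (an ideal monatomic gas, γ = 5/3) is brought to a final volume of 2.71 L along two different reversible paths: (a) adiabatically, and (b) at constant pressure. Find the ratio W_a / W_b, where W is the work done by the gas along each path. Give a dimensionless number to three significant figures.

W_a / W_b ≈ 2.74

Path (a) adiabatic: W = P₁V₁(1 − (V₁/V₂)^(γ−1))/(γ−1) → W_a/(P₁V₁) = -1.957.
Path (b) isobaric: W = P₁(V₂ − V₁) → W_b/(P₁V₁) = -0.7141.
W_a / W_b = -1.957 / -0.7141 = 2.74.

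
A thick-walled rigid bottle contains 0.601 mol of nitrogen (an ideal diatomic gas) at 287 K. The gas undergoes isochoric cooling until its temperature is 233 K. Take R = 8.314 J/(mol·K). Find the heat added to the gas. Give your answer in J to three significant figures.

Constant volume ⇒ W = 0, so Q = ΔU = nCᵥΔT with Cᵥ = 5R/2 = 20.79 J/(mol·K).
ΔU = (0.601)(20.79)(233 − 287) = -674.6 J.

Q ≈ -675 J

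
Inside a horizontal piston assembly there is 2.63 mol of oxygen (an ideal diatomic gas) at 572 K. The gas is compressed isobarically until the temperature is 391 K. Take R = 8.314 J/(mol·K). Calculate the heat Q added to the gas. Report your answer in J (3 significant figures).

Q ≈ -13900 J

Isobaric: W = nRΔT = (2.63)(8.314)(-181) = -3958 J.
ΔU = nCᵥΔT with Cᵥ = 5R/2: ΔU = (2.63)(20.79)(-181) = -9894 J.
Q = ΔU + W = -9894 − 3958 = -13852 J.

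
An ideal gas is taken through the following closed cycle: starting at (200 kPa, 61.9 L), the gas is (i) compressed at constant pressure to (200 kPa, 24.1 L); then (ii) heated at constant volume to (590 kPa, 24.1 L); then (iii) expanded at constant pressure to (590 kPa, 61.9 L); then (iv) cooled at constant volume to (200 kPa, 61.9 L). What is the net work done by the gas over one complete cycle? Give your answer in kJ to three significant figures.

Constant-volume legs do no work.
W(i) = (200)(24.1 − 61.9) = -7560 J; W(iii) = (590)(61.9 − 24.1) = 22302 J.
W_net = -7560 + 22302 = 14742 J (the clockwise enclosed area).

W_net ≈ 14.7 kJ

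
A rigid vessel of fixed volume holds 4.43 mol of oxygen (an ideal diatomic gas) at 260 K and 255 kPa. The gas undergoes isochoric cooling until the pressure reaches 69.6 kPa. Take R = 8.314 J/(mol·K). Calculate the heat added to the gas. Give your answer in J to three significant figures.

Constant volume ⇒ W = 0, so Q = ΔU = nCᵥΔT with Cᵥ = 5R/2 = 20.79 J/(mol·K).
At constant V, T₂/T₁ = P₂/P₁ ⇒ ΔT = T₁(P₂/P₁ − 1) = 260·(69.6/255 − 1) = -189 K.
ΔU = (4.43)(20.79)(-189) = -17406 J.

Q ≈ -17400 J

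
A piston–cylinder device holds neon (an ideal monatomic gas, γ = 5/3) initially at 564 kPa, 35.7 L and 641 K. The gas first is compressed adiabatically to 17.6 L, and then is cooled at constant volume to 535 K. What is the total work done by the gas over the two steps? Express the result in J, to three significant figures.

Step 1 (adiabatic): W = (P₁V₁ − P₂V₂)/(γ−1) = (20135 − 32264)/0.667 = -18194 J.
Step 2 (isochoric): W = 0 (constant volume).
W_total = -18194 + 0 = -18194 J.

W_total ≈ -18200 J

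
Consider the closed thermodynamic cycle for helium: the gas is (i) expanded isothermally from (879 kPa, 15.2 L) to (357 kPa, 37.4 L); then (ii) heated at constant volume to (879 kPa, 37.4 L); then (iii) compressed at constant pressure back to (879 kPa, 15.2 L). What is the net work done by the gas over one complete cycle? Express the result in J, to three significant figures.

Leg (i): W = PᵢVᵢ ln(V_f/Vᵢ) = (13361) ln(37.4/15.2) = 12030 J.
Leg (ii): W = 0.
Leg (iii): W = PΔV = (879)(15.2 − 37.4) = -19514 J.
W_net = 12030 − 19514 = -7484 J.

W_net ≈ -7480 J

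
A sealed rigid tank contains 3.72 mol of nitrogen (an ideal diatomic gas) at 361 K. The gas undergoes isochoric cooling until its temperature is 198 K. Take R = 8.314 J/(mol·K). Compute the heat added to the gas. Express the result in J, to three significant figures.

Q ≈ -12600 J

Constant volume ⇒ W = 0, so Q = ΔU = nCᵥΔT with Cᵥ = 5R/2 = 20.79 J/(mol·K).
ΔU = (3.72)(20.79)(198 − 361) = -12603 J.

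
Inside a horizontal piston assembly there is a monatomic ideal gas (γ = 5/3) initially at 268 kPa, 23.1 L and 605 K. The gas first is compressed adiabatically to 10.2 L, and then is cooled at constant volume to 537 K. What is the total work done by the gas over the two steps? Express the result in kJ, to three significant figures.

W_total ≈ -6.73 kJ

Step 1 (adiabatic): W = (P₁V₁ − P₂V₂)/(γ−1) = (6191 − 10676)/0.667 = -6728 J.
Step 2 (isochoric): W = 0 (constant volume).
W_total = -6728 + 0 = -6728 J.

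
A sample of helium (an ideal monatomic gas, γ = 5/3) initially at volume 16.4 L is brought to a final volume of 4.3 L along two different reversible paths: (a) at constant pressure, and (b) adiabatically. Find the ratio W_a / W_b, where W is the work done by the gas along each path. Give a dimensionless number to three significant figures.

Path (a) isobaric: W = P₁(V₂ − V₁) → W_a/(P₁V₁) = -0.7378.
Path (b) adiabatic: W = P₁V₁(1 − (V₁/V₂)^(γ−1))/(γ−1) → W_b/(P₁V₁) = -2.162.
W_a / W_b = -0.7378 / -2.162 = 0.3413.

W_a / W_b ≈ 0.341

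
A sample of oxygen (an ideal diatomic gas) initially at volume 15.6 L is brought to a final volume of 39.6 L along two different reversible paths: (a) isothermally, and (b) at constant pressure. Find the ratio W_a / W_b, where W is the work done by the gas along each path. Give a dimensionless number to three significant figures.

W_a / W_b ≈ 0.606

Path (a) isothermal: W = P₁V₁ ln(V₂/V₁) → W_a/(P₁V₁) = 0.9316.
Path (b) isobaric: W = P₁(V₂ − V₁) → W_b/(P₁V₁) = 1.538.
W_a / W_b = 0.9316 / 1.538 = 0.6055.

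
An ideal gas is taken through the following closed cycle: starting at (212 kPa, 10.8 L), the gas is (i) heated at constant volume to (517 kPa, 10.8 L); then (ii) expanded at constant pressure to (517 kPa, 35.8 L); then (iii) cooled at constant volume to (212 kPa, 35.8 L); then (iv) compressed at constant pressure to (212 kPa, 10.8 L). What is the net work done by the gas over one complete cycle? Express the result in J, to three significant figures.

W_net ≈ 7620 J

Constant-volume legs do no work.
W(ii) = (517)(35.8 − 10.8) = 12925 J; W(iv) = (212)(10.8 − 35.8) = -5300 J.
W_net = 12925 − 5300 = 7625 J (the clockwise enclosed area).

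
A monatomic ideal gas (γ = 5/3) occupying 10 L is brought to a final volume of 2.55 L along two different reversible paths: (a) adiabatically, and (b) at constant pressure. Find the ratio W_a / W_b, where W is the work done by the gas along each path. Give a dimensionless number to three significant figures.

W_a / W_b ≈ 2.99

Path (a) adiabatic: W = P₁V₁(1 − (V₁/V₂)^(γ−1))/(γ−1) → W_a/(P₁V₁) = -2.23.
Path (b) isobaric: W = P₁(V₂ − V₁) → W_b/(P₁V₁) = -0.745.
W_a / W_b = -2.23 / -0.745 = 2.994.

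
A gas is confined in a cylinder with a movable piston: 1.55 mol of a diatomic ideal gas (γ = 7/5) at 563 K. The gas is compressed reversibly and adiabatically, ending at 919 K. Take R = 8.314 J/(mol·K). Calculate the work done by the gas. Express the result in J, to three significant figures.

Adiabatic ⇒ Q = 0, so W_by = −ΔU = nCᵥ(T₁ − T₂).
Cᵥ = 5R/2 = 20.79 J/(mol·K).
W = (1.55)(20.79)(563 − 919) = -11469 J.

W ≈ -11500 J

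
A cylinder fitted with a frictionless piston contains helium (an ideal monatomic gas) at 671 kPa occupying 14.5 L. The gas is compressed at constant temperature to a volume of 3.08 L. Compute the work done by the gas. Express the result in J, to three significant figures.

W ≈ -15100 J

Isothermal: W = nRT ln(V₂/V₁) = P₁V₁ ln(V₂/V₁).
P₁V₁ = (671 kPa)(14.5 L) = 9730 J.
W = 9730 × ln(3.08/14.5) = 9730 × -1.549
W_by_gas = -15073 J.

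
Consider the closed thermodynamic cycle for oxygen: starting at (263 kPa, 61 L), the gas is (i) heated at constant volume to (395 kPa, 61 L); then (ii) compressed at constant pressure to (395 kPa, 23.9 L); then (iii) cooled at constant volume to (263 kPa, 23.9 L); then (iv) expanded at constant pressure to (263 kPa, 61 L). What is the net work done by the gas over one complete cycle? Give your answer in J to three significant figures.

Constant-volume legs do no work.
W(ii) = (395)(23.9 − 61) = -14654 J; W(iv) = (263)(61 − 23.9) = 9757 J.
W_net = -14654 + 9757 = -4897 J (the counter-clockwise enclosed area).

W_net ≈ -4900 J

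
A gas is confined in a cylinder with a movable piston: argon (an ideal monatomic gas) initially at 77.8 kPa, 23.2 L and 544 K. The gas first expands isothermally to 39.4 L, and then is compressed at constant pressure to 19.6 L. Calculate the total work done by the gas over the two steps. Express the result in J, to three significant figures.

W_total ≈ 48.9 J

Step 1 (isothermal): W = P₁V₁ ln(V₂/V₁) = (1805) ln(39.4/23.2) = 955.9 J.
After step 1: P = 45.81 kPa, V = 39.4 L, T = 544 K.
Step 2 (isobaric): W = PΔV = (45.81 kPa)(19.6 − 39.4 L) = -907.1 J.
W_total = 955.9 − 907.1 = 48.87 J.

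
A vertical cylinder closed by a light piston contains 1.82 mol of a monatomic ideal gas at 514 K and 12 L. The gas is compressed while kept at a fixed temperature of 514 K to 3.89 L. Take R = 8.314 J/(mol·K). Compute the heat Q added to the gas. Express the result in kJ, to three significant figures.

Isothermal ⇒ ΔU = 0, so Q = W = nRT ln(V₂/V₁).
Q = (1.82)(8.314)(514) ln(3.89/12) = 7778 × -1.126 = -8761 J.

Q ≈ -8.76 kJ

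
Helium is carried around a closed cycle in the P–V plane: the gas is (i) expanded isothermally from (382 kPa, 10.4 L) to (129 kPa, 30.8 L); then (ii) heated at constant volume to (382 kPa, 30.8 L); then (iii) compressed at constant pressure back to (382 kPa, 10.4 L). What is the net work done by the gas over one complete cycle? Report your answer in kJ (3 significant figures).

W_net ≈ -3.48 kJ

Leg (i): W = PᵢVᵢ ln(V_f/Vᵢ) = (3973) ln(30.8/10.4) = 4313 J.
Leg (ii): W = 0.
Leg (iii): W = PΔV = (382)(10.4 − 30.8) = -7793 J.
W_net = 4313 − 7793 = -3479 J.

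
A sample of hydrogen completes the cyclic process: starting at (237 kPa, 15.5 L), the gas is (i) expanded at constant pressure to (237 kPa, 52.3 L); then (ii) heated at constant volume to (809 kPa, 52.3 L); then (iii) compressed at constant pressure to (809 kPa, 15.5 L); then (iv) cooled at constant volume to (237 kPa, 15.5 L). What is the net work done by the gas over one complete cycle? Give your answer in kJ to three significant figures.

Constant-volume legs do no work.
W(i) = (237)(52.3 − 15.5) = 8722 J; W(iii) = (809)(15.5 − 52.3) = -29771 J.
W_net = 8722 − 29771 = -21050 J (the counter-clockwise enclosed area).

W_net ≈ -21.0 kJ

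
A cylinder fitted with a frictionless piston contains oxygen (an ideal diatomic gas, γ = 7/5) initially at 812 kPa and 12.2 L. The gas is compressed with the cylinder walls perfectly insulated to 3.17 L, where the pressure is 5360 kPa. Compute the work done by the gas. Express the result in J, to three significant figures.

W ≈ -17700 J

Adiabatic: W = (P₁V₁ − P₂V₂)/(γ − 1) with γ = 7/5.
P₁V₁ = 9906 J, P₂V₂ = 16991 J.
W = (9906 − 16991) / 0.4 = -17712 J.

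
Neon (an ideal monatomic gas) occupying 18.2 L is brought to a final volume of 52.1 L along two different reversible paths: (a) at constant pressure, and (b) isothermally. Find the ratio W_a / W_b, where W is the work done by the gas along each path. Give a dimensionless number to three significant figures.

Path (a) isobaric: W = P₁(V₂ − V₁) → W_a/(P₁V₁) = 1.863.
Path (b) isothermal: W = P₁V₁ ln(V₂/V₁) → W_b/(P₁V₁) = 1.052.
W_a / W_b = 1.863 / 1.052 = 1.771.

W_a / W_b ≈ 1.77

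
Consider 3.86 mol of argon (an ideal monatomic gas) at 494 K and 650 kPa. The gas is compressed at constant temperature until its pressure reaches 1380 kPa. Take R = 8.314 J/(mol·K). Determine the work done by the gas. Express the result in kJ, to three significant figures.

Isothermal process: W = nRT ln(V₂/V₁) = nRT ln(P₁/P₂).
W = (3.86)(8.314)(494) × ln(650/1380)
  = 15853 × ln(0.471) = 15853 × -0.7529
W_by_gas = -11936 J.

W ≈ -11.9 kJ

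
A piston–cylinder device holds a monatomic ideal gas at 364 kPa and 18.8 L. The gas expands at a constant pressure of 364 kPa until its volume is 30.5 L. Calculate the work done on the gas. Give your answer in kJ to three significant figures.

W ≈ -4.26 kJ

Isobaric: W = P ΔV.
W = (364 kPa)(30.5 − 18.8 L) = (364)(11.7) = 4259 J.
Work on gas = −W_by = -4259 J.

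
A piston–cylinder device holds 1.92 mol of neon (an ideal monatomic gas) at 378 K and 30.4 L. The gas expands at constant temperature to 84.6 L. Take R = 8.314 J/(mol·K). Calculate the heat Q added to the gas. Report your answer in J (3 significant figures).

Isothermal ⇒ ΔU = 0, so Q = W = nRT ln(V₂/V₁).
Q = (1.92)(8.314)(378) ln(84.6/30.4) = 6034 × 1.023 = 6176 J.

Q ≈ 6180 J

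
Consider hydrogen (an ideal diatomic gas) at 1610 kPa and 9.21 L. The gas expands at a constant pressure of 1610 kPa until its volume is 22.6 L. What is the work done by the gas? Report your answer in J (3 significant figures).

W ≈ 21600 J

Isobaric: W = P ΔV.
W = (1610 kPa)(22.6 − 9.21 L) = (1610)(13.39) = 21558 J.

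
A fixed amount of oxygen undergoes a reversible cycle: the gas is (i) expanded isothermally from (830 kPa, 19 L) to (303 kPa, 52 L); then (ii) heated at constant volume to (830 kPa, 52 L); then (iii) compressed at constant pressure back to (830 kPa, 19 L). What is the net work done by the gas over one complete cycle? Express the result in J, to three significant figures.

Leg (i): W = PᵢVᵢ ln(V_f/Vᵢ) = (15770) ln(52/19) = 15877 J.
Leg (ii): W = 0.
Leg (iii): W = PΔV = (830)(19 − 52) = -27390 J.
W_net = 15877 − 27390 = -11513 J.

W_net ≈ -11500 J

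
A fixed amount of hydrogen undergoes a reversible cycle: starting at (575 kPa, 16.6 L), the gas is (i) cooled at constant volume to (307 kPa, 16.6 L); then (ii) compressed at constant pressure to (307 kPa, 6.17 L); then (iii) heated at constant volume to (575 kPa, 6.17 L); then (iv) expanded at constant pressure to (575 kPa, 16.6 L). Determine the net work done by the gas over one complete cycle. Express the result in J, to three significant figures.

W_net ≈ 2800 J

Constant-volume legs do no work.
W(ii) = (307)(6.17 − 16.6) = -3202 J; W(iv) = (575)(16.6 − 6.17) = 5997 J.
W_net = -3202 + 5997 = 2795 J (the clockwise enclosed area).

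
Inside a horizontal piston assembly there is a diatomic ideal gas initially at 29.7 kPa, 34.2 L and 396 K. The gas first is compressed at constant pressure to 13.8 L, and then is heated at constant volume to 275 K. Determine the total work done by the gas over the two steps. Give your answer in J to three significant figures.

W_total ≈ -606 J

Step 1 (isobaric): W = PΔV = (29.7 kPa)(13.8 − 34.2 L) = -605.9 J.
Step 2 (isochoric): W = 0 (constant volume).
W_total = -605.9 + 0 = -605.9 J.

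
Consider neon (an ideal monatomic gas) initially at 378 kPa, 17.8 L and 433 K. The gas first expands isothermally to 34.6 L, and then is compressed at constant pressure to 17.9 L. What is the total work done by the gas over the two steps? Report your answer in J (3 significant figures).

Step 1 (isothermal): W = P₁V₁ ln(V₂/V₁) = (6728) ln(34.6/17.8) = 4472 J.
After step 1: P = 194.5 kPa, V = 34.6 L, T = 433 K.
Step 2 (isobaric): W = PΔV = (194.5 kPa)(17.9 − 34.6 L) = -3248 J.
W_total = 4472 − 3248 = 1225 J.

W_total ≈ 1220 J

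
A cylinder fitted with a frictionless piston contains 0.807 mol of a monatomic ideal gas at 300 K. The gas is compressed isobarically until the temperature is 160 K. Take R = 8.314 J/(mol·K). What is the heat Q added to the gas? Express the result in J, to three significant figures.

Q ≈ -2350 J

Isobaric: W = nRΔT = (0.807)(8.314)(-140) = -939.3 J.
ΔU = nCᵥΔT with Cᵥ = 3R/2: ΔU = (0.807)(12.47)(-140) = -1409 J.
Q = ΔU + W = -1409 − 939.3 = -2348 J.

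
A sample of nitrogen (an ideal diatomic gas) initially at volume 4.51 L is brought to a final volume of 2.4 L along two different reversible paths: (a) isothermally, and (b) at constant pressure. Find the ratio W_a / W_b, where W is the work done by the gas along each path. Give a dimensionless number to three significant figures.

W_a / W_b ≈ 1.35

Path (a) isothermal: W = P₁V₁ ln(V₂/V₁) → W_a/(P₁V₁) = -0.6308.
Path (b) isobaric: W = P₁(V₂ − V₁) → W_b/(P₁V₁) = -0.4678.
W_a / W_b = -0.6308 / -0.4678 = 1.348.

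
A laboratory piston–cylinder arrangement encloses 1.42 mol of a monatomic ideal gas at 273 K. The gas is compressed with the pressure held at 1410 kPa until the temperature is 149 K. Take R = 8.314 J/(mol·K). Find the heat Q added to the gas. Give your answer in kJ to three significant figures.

Isobaric: W = nRΔT = (1.42)(8.314)(-124) = -1464 J.
ΔU = nCᵥΔT with Cᵥ = 3R/2: ΔU = (1.42)(12.47)(-124) = -2196 J.
Q = ΔU + W = -2196 − 1464 = -3660 J.

Q ≈ -3.66 kJ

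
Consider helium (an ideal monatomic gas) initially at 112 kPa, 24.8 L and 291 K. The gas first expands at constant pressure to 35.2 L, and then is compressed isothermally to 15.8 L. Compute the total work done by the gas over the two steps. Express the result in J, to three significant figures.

Step 1 (isobaric): W = PΔV = (112 kPa)(35.2 − 24.8 L) = 1165 J.
After step 1: P = 112 kPa, V = 35.2 L, T = 413 K.
Step 2 (isothermal): W = P₁V₁ ln(V₂/V₁) = (3942) ln(15.8/35.2) = -3158 J.
W_total = 1165 − 3158 = -1993 J.

W_total ≈ -1990 J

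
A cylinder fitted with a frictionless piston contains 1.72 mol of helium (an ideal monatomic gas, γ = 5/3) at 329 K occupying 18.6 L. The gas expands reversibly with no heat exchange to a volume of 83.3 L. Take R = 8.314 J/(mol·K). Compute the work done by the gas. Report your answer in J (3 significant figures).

W ≈ 4460 J

Adiabatic: TV^(γ−1) = const with γ = 5/3.
T₂ = T₁ (V₁/V₂)^(γ−1) = 329 × (18.6/83.3)^0.667 = 329 × 0.3681 = 121.1 K.
W_by = nCᵥ(T₁ − T₂) = (1.72)(12.47)(329 − 121.1) = 4460 J.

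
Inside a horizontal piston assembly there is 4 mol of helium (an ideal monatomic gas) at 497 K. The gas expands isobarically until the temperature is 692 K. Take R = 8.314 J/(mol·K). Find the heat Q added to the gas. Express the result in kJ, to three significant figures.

Isobaric: W = nRΔT = (4)(8.314)(195) = 6485 J.
ΔU = nCᵥΔT with Cᵥ = 3R/2: ΔU = (4)(12.47)(195) = 9727 J.
Q = ΔU + W = 9727 + 6485 = 16212 J.

Q ≈ 16.2 kJ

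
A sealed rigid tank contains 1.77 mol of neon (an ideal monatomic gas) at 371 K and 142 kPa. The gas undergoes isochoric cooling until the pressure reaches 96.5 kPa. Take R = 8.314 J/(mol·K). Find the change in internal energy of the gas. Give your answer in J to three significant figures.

Constant volume ⇒ W = 0, so Q = ΔU = nCᵥΔT with Cᵥ = 3R/2 = 12.47 J/(mol·K).
At constant V, T₂/T₁ = P₂/P₁ ⇒ ΔT = T₁(P₂/P₁ − 1) = 371·(96.5/142 − 1) = -118.9 K.
ΔU = (1.77)(12.47)(-118.9) = -2624 J.

ΔU ≈ -2620 J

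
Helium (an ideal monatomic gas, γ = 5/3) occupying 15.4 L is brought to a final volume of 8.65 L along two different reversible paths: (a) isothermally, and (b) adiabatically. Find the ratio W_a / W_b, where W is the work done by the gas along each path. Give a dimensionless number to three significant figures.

Path (a) isothermal: W = P₁V₁ ln(V₂/V₁) → W_a/(P₁V₁) = -0.5768.
Path (b) adiabatic: W = P₁V₁(1 − (V₁/V₂)^(γ−1))/(γ−1) → W_b/(P₁V₁) = -0.7034.
W_a / W_b = -0.5768 / -0.7034 = 0.82.

W_a / W_b ≈ 0.820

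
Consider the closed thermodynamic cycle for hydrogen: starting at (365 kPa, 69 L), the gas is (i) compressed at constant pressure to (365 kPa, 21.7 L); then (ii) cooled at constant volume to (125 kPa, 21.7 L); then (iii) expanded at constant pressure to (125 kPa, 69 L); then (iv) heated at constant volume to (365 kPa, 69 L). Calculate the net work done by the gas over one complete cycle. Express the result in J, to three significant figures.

W_net ≈ -11400 J

Constant-volume legs do no work.
W(i) = (365)(21.7 − 69) = -17264 J; W(iii) = (125)(69 − 21.7) = 5912 J.
W_net = -17264 + 5912 = -11352 J (the counter-clockwise enclosed area).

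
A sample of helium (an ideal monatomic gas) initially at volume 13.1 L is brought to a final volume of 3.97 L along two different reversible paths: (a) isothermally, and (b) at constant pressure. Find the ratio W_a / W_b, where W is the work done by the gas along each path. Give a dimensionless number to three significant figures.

W_a / W_b ≈ 1.71

Path (a) isothermal: W = P₁V₁ ln(V₂/V₁) → W_a/(P₁V₁) = -1.194.
Path (b) isobaric: W = P₁(V₂ − V₁) → W_b/(P₁V₁) = -0.6969.
W_a / W_b = -1.194 / -0.6969 = 1.713.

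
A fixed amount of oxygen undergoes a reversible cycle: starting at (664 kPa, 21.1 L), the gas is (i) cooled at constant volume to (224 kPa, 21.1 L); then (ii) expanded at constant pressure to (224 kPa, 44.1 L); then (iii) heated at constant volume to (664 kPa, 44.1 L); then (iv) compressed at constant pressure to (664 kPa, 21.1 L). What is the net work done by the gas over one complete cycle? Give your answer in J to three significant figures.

W_net ≈ -10100 J

Constant-volume legs do no work.
W(ii) = (224)(44.1 − 21.1) = 5152 J; W(iv) = (664)(21.1 − 44.1) = -15272 J.
W_net = 5152 − 15272 = -10120 J (the counter-clockwise enclosed area).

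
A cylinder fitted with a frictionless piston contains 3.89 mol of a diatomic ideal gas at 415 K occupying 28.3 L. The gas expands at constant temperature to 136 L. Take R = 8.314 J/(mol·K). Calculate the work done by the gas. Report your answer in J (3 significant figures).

Isothermal: W = nRT ln(V₂/V₁).
W = (3.89)(8.314)(415) × ln(136/28.3)
  = 13422 × 1.57
W_by_gas = 21069 J.

W ≈ 21100 J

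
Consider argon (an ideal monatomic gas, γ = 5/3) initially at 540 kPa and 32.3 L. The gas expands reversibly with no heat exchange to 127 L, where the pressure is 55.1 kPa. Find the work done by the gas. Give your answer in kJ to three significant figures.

Adiabatic: W = (P₁V₁ − P₂V₂)/(γ − 1) with γ = 5/3.
P₁V₁ = 17442 J, P₂V₂ = 6998 J.
W = (17442 − 6998) / 0.6667 = 15666 J.

W ≈ 15.7 kJ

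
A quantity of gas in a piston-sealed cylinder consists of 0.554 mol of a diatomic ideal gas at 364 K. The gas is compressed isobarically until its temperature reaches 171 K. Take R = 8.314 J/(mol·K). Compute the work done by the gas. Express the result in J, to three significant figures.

Isobaric: W = P ΔV = nR ΔT.
W = (0.554)(8.314)(171 − 364) = -888.9 J.

W ≈ -889 J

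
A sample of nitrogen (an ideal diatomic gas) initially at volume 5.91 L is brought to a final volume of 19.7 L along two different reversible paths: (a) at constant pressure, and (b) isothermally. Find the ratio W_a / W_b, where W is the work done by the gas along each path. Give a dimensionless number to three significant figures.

Path (a) isobaric: W = P₁(V₂ − V₁) → W_a/(P₁V₁) = 2.333.
Path (b) isothermal: W = P₁V₁ ln(V₂/V₁) → W_b/(P₁V₁) = 1.204.
W_a / W_b = 2.333 / 1.204 = 1.938.

W_a / W_b ≈ 1.94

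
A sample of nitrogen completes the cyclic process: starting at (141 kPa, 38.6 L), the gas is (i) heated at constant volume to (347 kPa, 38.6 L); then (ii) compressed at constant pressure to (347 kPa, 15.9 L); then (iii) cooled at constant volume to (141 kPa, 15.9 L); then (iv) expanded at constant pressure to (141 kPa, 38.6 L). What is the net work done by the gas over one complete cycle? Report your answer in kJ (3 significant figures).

Constant-volume legs do no work.
W(ii) = (347)(15.9 − 38.6) = -7877 J; W(iv) = (141)(38.6 − 15.9) = 3201 J.
W_net = -7877 + 3201 = -4676 J (the counter-clockwise enclosed area).

W_net ≈ -4.68 kJ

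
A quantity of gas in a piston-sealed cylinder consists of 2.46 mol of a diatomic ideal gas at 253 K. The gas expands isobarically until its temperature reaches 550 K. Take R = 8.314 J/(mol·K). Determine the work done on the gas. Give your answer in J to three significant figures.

Isobaric: W = P ΔV = nR ΔT.
W = (2.46)(8.314)(550 − 253) = 6074 J.
Work on gas = −W_by = -6074 J.

W ≈ -6070 J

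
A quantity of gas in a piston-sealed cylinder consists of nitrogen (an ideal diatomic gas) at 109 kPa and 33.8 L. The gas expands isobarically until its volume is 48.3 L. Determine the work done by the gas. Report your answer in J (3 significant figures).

W ≈ 1580 J

Isobaric: W = P ΔV.
W = (109 kPa)(48.3 − 33.8 L) = (109)(14.5) = 1580 J.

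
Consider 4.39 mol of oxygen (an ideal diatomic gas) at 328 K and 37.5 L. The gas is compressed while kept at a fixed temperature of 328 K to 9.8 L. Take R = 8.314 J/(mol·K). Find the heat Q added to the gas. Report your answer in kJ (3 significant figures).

Isothermal ⇒ ΔU = 0, so Q = W = nRT ln(V₂/V₁).
Q = (4.39)(8.314)(328) ln(9.8/37.5) = 11971 × -1.342 = -16065 J.

Q ≈ -16.1 kJ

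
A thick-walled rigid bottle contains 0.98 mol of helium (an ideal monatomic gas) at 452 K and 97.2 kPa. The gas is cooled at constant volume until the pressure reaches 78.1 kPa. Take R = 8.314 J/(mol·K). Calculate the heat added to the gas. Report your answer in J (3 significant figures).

Q ≈ -1090 J

Constant volume ⇒ W = 0, so Q = ΔU = nCᵥΔT with Cᵥ = 3R/2 = 12.47 J/(mol·K).
At constant V, T₂/T₁ = P₂/P₁ ⇒ ΔT = T₁(P₂/P₁ − 1) = 452·(78.1/97.2 − 1) = -88.82 K.
ΔU = (0.98)(12.47)(-88.82) = -1086 J.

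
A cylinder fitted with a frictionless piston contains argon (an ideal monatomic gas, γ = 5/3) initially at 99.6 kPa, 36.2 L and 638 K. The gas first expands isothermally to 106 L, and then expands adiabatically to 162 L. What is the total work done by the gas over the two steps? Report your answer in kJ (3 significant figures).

W_total ≈ 5.21 kJ

Step 1 (isothermal): W = P₁V₁ ln(V₂/V₁) = (3606) ln(106/36.2) = 3874 J.
After step 1: P = 34.01 kPa, V = 106 L, T = 638 K.
Step 2 (adiabatic): W = (P₁V₁ − P₂V₂)/(γ−1) = (3606 − 2717)/0.667 = 1332 J.
W_total = 3874 + 1332 = 5206 J.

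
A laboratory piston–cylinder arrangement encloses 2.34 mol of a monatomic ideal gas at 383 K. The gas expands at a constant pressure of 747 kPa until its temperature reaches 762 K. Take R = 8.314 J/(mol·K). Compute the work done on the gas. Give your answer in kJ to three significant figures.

W ≈ -7.37 kJ

Isobaric: W = P ΔV = nR ΔT.
W = (2.34)(8.314)(762 − 383) = 7373 J.
Work on gas = −W_by = -7373 J.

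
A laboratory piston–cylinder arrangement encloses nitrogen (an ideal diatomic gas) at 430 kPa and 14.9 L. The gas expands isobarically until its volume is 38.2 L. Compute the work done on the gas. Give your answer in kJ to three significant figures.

Isobaric: W = P ΔV.
W = (430 kPa)(38.2 − 14.9 L) = (430)(23.3) = 10019 J.
Work on gas = −W_by = -10019 J.

W ≈ -10.0 kJ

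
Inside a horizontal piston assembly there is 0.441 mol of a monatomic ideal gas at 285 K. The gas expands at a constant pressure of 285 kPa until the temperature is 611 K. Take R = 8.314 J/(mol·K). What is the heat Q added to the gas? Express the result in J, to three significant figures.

Q ≈ 2990 J

Isobaric: W = nRΔT = (0.441)(8.314)(326) = 1195 J.
ΔU = nCᵥΔT with Cᵥ = 3R/2: ΔU = (0.441)(12.47)(326) = 1793 J.
Q = ΔU + W = 1793 + 1195 = 2988 J.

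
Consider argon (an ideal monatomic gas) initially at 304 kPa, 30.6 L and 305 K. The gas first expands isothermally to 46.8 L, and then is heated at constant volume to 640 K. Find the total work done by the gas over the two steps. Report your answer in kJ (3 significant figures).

Step 1 (isothermal): W = P₁V₁ ln(V₂/V₁) = (9302) ln(46.8/30.6) = 3952 J.
Step 2 (isochoric): W = 0 (constant volume).
W_total = 3952 + 0 = 3952 J.

W_total ≈ 3.95 kJ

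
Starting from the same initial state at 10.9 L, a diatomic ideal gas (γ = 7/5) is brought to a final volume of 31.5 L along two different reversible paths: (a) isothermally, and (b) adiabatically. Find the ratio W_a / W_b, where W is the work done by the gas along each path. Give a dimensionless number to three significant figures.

Path (a) isothermal: W = P₁V₁ ln(V₂/V₁) → W_a/(P₁V₁) = 1.061.
Path (b) adiabatic: W = P₁V₁(1 − (V₁/V₂)^(γ−1))/(γ−1) → W_b/(P₁V₁) = 0.8647.
W_a / W_b = 1.061 / 0.8647 = 1.227.

W_a / W_b ≈ 1.23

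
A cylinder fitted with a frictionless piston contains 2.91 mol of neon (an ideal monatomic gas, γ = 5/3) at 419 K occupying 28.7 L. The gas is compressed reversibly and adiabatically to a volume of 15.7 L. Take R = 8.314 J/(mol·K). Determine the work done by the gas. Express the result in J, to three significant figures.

Adiabatic: TV^(γ−1) = const with γ = 5/3.
T₂ = T₁ (V₁/V₂)^(γ−1) = 419 × (28.7/15.7)^0.667 = 419 × 1.495 = 626.4 K.
W_by = nCᵥ(T₁ − T₂) = (2.91)(12.47)(419 − 626.4) = -7528 J.

W ≈ -7530 J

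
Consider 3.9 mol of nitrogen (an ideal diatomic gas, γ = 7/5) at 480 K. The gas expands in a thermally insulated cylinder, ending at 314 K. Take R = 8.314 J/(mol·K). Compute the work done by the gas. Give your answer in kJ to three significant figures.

Adiabatic ⇒ Q = 0, so W_by = −ΔU = nCᵥ(T₁ − T₂).
Cᵥ = 5R/2 = 20.79 J/(mol·K).
W = (3.9)(20.79)(480 − 314) = 13456 J.

W ≈ 13.5 kJ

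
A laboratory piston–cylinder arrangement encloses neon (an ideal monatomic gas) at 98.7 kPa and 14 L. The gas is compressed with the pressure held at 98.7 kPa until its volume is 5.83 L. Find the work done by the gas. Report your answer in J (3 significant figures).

Isobaric: W = P ΔV.
W = (98.7 kPa)(5.83 − 14 L) = (98.7)(-8.17) = -806.4 J.

W ≈ -806 J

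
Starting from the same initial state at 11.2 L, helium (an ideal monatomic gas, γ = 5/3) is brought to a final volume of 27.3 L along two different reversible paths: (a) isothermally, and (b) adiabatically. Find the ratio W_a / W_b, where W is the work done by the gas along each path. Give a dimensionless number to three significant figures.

W_a / W_b ≈ 1.33

Path (a) isothermal: W = P₁V₁ ln(V₂/V₁) → W_a/(P₁V₁) = 0.891.
Path (b) adiabatic: W = P₁V₁(1 − (V₁/V₂)^(γ−1))/(γ−1) → W_b/(P₁V₁) = 0.6718.
W_a / W_b = 0.891 / 0.6718 = 1.326.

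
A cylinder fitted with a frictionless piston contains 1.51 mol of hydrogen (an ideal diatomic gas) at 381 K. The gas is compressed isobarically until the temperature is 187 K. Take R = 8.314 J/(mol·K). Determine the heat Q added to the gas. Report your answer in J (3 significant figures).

Isobaric: W = nRΔT = (1.51)(8.314)(-194) = -2436 J.
ΔU = nCᵥΔT with Cᵥ = 5R/2: ΔU = (1.51)(20.79)(-194) = -6089 J.
Q = ΔU + W = -6089 − 2436 = -8524 J.

Q ≈ -8520 J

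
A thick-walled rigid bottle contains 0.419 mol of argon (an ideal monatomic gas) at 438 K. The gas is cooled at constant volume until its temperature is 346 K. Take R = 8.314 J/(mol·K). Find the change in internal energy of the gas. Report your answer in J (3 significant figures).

ΔU ≈ -481 J

Constant volume ⇒ W = 0, so Q = ΔU = nCᵥΔT with Cᵥ = 3R/2 = 12.47 J/(mol·K).
ΔU = (0.419)(12.47)(346 − 438) = -480.7 J.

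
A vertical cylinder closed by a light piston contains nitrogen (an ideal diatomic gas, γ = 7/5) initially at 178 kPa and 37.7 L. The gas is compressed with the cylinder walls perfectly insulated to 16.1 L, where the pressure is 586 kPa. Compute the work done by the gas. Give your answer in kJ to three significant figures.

Adiabatic: W = (P₁V₁ − P₂V₂)/(γ − 1) with γ = 7/5.
P₁V₁ = 6711 J, P₂V₂ = 9435 J.
W = (6711 − 9435) / 0.4 = -6810 J.

W ≈ -6.81 kJ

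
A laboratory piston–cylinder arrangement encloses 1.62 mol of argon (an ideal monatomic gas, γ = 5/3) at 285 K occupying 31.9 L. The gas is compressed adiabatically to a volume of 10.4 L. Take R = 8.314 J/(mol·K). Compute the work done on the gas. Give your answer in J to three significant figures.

Adiabatic: TV^(γ−1) = const with γ = 5/3.
T₂ = T₁ (V₁/V₂)^(γ−1) = 285 × (31.9/10.4)^0.667 = 285 × 2.111 = 601.7 K.
W_by = nCᵥ(T₁ − T₂) = (1.62)(12.47)(285 − 601.7) = -6397 J.
Work on gas = −W_by = 6397 J.

W ≈ 6400 J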